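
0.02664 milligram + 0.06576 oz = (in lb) 0.00411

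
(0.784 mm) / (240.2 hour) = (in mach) 2.663e-12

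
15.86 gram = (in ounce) 0.5594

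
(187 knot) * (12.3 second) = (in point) 3.354e+06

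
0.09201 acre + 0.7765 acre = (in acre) 0.8685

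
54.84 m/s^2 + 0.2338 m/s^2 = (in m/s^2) 55.07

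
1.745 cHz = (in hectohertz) 0.0001745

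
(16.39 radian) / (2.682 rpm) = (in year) 1.85e-06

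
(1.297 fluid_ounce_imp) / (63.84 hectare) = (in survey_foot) 1.894e-10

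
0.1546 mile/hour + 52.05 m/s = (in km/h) 187.6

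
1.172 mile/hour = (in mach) 0.001539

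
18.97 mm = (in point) 53.77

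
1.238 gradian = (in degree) 1.114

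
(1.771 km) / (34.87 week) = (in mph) 0.0001878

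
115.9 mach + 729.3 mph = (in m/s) 3.979e+04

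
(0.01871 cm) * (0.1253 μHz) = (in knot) 4.557e-11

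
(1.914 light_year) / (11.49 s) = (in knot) 3.063e+15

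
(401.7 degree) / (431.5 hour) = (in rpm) 4.31e-05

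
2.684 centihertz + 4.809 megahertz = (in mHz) 4.809e+09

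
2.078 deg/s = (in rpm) 0.3463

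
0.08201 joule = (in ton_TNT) 1.96e-11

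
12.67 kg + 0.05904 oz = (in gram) 1.267e+04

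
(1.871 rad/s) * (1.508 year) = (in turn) 1.416e+07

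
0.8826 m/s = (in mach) 0.002592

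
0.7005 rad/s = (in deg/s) 40.14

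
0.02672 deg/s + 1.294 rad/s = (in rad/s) 1.294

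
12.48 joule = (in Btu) 0.01183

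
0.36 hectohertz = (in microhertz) 3.6e+07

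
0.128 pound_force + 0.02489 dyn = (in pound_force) 0.128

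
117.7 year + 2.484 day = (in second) 3.712e+09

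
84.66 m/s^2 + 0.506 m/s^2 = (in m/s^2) 85.17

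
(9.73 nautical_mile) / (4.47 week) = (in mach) 1.958e-05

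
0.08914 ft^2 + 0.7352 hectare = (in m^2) 7352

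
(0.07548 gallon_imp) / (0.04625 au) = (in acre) 1.226e-17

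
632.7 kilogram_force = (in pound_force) 1395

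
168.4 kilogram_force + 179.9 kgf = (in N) 3416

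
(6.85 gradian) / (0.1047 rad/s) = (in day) 1.189e-05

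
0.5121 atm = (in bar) 0.5189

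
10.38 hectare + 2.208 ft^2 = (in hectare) 10.38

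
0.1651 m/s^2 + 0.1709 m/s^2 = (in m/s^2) 0.336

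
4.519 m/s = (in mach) 0.01327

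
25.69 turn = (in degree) 9248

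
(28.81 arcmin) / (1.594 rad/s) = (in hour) 1.46e-06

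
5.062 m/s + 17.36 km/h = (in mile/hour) 22.11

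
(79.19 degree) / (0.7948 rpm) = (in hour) 0.004613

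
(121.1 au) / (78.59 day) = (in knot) 5.186e+06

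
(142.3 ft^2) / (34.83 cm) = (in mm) 3.796e+04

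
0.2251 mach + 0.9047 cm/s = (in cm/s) 7666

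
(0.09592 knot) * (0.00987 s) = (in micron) 487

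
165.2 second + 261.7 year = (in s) 8.253e+09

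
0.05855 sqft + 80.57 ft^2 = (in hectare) 0.0007491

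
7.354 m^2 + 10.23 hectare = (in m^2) 1.023e+05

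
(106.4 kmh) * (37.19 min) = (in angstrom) 6.595e+14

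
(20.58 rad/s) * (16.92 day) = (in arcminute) 1.034e+11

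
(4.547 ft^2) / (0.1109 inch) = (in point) 4.251e+05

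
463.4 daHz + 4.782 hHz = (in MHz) 0.005112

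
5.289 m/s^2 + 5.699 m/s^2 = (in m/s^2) 10.99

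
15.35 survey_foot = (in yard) 5.117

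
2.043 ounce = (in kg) 0.05792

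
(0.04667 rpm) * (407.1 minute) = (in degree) 6840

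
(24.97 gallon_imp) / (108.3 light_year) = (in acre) 2.738e-23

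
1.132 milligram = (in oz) 3.993e-05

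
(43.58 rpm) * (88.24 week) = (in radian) 2.436e+08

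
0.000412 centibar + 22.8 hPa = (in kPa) 2.28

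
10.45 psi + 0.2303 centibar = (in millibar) 722.8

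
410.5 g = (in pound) 0.905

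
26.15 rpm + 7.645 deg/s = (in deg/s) 164.5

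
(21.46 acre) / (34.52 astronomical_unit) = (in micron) 0.01682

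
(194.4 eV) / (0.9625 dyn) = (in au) 2.163e-23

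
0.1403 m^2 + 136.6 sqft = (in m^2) 12.83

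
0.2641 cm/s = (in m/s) 0.002641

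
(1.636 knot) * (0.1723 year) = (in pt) 1.296e+10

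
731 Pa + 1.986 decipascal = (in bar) 0.007312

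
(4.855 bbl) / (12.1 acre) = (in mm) 0.01576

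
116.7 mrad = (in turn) 0.01857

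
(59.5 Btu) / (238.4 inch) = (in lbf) 2331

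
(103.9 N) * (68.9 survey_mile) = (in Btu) 1.092e+04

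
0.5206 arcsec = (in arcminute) 0.008677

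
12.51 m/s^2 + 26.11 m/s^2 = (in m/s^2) 38.62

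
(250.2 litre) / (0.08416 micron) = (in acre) 734.6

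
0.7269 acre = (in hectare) 0.2942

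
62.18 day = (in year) 0.1704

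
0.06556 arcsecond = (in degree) 1.821e-05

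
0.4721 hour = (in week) 0.00281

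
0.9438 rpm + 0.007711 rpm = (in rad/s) 0.09964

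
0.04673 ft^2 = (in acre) 1.073e-06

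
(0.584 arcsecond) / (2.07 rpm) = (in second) 1.306e-05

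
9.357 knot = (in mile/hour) 10.77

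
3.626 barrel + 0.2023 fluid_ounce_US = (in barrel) 3.626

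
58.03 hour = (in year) 0.006624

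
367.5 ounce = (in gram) 1.042e+04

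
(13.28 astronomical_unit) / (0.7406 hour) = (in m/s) 7.451e+08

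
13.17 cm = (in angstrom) 1.317e+09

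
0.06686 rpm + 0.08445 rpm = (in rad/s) 0.01585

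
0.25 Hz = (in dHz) 2.5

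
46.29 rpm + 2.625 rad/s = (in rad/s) 7.472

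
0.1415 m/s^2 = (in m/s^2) 0.1415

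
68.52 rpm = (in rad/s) 7.175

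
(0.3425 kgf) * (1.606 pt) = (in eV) 1.188e+16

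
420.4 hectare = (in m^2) 4.204e+06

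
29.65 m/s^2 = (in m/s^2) 29.65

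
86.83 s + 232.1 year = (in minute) 1.22e+08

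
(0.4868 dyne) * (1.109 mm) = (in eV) 3.37e+10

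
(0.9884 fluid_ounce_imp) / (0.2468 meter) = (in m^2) 0.0001138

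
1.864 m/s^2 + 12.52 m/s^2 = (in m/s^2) 14.38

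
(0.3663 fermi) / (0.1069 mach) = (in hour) 2.795e-21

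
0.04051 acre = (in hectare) 0.01639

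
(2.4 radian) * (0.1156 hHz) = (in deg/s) 1590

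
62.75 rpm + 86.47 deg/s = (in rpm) 77.16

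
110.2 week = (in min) 1.111e+06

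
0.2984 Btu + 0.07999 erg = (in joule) 314.8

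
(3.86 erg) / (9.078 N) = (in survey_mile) 2.642e-11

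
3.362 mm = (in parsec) 1.09e-19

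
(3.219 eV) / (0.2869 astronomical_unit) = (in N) 1.202e-29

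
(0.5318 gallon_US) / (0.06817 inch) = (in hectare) 0.0001163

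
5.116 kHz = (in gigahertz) 5.116e-06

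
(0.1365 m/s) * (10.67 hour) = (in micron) 5.243e+09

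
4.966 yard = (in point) 1.287e+04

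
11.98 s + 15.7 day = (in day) 15.7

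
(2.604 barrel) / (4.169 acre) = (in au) 1.64e-16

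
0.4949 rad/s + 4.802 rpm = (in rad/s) 0.9978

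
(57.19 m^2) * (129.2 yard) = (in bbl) 4.25e+04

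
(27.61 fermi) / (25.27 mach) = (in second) 3.209e-18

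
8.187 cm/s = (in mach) 0.0002404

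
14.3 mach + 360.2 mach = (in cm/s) 1.275e+07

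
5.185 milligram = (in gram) 0.005185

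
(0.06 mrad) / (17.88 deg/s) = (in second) 0.0001923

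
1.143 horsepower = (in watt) 852.3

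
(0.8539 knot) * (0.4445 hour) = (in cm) 7.029e+04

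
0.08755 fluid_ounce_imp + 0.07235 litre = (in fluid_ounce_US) 2.531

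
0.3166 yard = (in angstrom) 2.895e+09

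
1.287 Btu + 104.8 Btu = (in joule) 1.119e+05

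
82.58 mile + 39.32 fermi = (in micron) 1.329e+11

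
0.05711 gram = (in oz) 0.002014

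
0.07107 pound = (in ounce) 1.137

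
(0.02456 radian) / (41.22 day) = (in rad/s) 6.896e-09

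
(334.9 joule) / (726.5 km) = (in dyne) 46.1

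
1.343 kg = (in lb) 2.961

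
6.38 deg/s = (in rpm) 1.063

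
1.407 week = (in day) 9.849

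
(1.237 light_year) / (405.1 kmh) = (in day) 1.204e+09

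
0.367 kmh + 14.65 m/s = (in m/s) 14.75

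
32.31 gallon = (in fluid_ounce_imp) 4305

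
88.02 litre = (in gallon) 23.25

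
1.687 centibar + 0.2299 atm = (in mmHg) 187.4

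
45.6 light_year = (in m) 4.314e+17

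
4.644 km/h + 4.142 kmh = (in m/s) 2.441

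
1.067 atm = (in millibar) 1081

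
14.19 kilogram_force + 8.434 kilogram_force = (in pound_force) 49.88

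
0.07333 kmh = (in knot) 0.0396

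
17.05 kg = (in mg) 1.705e+07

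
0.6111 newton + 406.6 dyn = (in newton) 0.6152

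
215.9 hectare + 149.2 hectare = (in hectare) 365.1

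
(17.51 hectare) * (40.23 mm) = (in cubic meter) 7044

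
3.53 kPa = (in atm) 0.03484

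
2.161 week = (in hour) 363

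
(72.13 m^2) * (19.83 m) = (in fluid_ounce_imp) 5.034e+07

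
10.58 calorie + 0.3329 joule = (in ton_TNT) 1.066e-08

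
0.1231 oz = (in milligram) 3490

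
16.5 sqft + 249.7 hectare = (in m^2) 2.497e+06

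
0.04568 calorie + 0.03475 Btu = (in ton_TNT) 8.808e-09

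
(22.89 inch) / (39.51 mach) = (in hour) 1.2e-08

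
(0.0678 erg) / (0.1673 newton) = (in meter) 4.053e-08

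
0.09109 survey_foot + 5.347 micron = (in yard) 0.03037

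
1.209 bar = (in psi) 17.54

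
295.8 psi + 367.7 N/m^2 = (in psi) 295.9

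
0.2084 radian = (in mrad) 208.4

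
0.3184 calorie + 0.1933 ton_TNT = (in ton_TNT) 0.1933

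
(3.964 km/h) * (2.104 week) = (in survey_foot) 4.597e+06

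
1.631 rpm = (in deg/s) 9.786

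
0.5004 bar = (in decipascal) 5.004e+05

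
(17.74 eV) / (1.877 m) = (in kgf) 1.544e-19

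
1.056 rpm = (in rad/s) 0.1106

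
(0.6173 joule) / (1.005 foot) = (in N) 2.015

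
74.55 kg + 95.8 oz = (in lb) 170.3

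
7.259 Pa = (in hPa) 0.07259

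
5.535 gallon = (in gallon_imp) 4.609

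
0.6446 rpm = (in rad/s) 0.0675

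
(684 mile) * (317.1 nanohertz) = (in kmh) 1.257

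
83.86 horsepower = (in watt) 6.253e+04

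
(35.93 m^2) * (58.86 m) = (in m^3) 2115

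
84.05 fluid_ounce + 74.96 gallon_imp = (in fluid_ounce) 1.161e+04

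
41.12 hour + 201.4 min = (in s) 1.601e+05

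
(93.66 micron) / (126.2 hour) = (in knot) 4.007e-10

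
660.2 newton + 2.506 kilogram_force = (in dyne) 6.848e+07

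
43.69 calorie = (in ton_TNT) 4.369e-08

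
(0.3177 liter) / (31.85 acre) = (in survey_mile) 1.532e-12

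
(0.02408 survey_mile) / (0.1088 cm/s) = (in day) 0.4123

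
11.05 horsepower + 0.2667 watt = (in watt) 8240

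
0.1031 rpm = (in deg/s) 0.6186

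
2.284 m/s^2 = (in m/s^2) 2.284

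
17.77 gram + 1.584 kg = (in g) 1602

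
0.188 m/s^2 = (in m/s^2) 0.188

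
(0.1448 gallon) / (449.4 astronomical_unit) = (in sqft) 8.776e-17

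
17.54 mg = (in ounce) 0.0006187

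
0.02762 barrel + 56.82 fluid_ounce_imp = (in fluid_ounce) 203.1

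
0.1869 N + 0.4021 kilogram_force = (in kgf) 0.4212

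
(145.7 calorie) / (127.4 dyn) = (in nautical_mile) 258.4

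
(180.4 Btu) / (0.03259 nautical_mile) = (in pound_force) 708.9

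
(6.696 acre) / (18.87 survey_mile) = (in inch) 35.13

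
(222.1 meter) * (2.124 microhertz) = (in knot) 0.000917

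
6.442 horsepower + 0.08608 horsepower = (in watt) 4868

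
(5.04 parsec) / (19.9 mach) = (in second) 2.295e+13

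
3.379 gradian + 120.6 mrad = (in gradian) 11.06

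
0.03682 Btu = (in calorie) 9.285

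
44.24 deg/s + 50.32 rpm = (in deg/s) 346.2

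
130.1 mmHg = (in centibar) 17.35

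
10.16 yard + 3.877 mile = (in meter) 6249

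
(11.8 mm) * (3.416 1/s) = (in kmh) 0.1451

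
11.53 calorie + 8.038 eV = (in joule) 48.24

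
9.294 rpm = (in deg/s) 55.76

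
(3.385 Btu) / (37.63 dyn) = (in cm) 9.491e+08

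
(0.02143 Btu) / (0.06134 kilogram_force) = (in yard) 41.11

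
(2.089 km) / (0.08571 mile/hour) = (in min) 908.7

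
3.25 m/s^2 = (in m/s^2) 3.25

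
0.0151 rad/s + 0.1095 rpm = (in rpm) 0.2537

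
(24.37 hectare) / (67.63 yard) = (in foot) 1.293e+04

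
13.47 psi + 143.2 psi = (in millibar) 1.08e+04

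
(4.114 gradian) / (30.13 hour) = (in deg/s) 3.414e-05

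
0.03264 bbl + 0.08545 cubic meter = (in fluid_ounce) 3065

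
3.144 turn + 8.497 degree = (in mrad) 1.99e+04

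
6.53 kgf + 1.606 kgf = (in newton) 79.79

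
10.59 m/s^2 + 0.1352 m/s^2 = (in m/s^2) 10.73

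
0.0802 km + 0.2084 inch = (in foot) 263.1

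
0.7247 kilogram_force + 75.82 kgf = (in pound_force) 168.8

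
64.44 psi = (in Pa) 4.443e+05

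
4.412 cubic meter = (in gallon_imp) 970.5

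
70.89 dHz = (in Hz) 7.089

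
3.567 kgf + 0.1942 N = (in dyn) 3.517e+06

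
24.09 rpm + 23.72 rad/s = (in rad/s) 26.24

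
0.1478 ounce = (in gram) 4.19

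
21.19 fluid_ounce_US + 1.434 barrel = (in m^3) 0.2286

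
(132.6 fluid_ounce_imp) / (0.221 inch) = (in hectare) 6.712e-05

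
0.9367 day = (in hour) 22.48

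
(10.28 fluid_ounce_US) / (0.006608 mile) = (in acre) 7.064e-09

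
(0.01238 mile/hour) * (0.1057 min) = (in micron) 3.51e+04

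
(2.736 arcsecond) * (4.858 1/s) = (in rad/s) 6.444e-05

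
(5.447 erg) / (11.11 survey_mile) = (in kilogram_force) 3.107e-12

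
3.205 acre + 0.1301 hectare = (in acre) 3.526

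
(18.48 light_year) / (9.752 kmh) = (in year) 2.047e+09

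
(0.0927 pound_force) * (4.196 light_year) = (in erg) 1.637e+23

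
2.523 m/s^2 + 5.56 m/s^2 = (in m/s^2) 8.083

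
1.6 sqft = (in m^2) 0.1486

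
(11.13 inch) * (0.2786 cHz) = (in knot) 0.001531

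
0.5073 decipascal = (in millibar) 0.0005073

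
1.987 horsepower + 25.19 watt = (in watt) 1507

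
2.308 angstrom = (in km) 2.308e-13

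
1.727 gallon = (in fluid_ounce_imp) 230.1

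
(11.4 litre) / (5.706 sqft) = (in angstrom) 2.151e+08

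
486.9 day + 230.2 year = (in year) 231.5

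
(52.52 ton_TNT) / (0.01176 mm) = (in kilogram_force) 1.905e+15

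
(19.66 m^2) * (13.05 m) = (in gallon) 6.778e+04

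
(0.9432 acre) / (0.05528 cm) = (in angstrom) 6.905e+16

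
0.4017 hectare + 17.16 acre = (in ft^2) 7.907e+05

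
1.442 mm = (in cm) 0.1442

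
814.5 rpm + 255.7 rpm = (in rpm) 1070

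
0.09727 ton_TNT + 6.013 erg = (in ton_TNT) 0.09727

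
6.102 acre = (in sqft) 2.658e+05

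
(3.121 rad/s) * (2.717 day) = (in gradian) 4.664e+07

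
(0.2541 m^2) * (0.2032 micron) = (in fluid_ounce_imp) 0.001817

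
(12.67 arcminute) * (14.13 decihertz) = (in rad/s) 0.005208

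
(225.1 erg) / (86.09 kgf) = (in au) 1.782e-19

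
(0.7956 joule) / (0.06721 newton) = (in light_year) 1.251e-15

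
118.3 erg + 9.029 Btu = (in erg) 9.526e+10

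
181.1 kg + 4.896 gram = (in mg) 1.811e+08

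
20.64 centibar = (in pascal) 2.064e+04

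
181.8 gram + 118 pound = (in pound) 118.4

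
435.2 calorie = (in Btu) 1.726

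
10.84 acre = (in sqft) 4.722e+05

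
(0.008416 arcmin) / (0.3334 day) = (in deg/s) 4.869e-09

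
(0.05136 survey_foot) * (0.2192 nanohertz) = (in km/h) 1.235e-11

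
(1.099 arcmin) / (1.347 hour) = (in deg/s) 3.777e-06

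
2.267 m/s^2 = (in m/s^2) 2.267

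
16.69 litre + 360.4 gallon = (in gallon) 364.8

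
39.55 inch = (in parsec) 3.256e-17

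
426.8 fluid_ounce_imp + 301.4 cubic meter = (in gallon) 7.962e+04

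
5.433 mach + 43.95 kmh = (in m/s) 1862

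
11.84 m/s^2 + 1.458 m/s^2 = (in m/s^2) 13.3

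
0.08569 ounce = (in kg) 0.002429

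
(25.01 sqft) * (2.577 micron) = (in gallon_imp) 0.001317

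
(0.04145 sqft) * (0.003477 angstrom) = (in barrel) 8.422e-15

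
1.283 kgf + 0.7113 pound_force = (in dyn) 1.575e+06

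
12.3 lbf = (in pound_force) 12.3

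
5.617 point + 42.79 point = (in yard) 0.01868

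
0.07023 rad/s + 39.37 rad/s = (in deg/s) 2260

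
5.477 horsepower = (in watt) 4084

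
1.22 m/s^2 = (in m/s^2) 1.22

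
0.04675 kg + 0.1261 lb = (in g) 103.9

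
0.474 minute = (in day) 0.0003292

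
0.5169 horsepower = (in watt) 385.5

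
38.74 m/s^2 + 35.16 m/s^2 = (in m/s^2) 73.9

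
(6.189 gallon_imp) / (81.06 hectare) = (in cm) 3.471e-06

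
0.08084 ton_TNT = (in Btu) 3.206e+05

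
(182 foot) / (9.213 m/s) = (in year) 1.909e-07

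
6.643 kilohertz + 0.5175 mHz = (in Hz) 6643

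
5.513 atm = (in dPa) 5.586e+06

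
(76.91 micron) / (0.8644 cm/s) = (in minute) 0.0001483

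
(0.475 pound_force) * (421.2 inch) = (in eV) 1.411e+20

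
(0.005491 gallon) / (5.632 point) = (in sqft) 0.1126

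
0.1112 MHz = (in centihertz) 1.112e+07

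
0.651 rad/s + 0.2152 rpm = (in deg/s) 38.59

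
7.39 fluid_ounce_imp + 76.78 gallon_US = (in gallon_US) 76.84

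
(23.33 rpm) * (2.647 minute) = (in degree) 2.223e+04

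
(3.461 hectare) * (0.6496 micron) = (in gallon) 5.939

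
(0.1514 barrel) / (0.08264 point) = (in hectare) 0.08257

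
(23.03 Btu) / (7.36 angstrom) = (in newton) 3.301e+13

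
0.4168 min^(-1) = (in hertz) 0.006947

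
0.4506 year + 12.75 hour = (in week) 23.57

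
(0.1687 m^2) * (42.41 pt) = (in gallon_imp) 0.5552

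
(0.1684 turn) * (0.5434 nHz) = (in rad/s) 5.75e-10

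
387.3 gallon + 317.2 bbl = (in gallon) 1.371e+04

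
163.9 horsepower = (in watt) 1.222e+05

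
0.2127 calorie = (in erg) 8.899e+06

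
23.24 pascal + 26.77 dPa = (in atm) 0.0002558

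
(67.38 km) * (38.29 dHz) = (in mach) 757.7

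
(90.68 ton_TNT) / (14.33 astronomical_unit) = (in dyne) 1.77e+04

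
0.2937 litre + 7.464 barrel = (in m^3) 1.187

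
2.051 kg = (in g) 2051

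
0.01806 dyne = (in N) 1.806e-07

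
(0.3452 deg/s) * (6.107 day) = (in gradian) 2.024e+05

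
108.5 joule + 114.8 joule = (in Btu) 0.2116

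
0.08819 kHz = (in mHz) 8.819e+04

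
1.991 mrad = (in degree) 0.1141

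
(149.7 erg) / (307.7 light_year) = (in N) 5.142e-24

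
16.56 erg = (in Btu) 1.57e-09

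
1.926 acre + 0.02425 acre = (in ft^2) 8.495e+04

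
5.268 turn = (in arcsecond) 6.827e+06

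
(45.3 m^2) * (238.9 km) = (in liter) 1.082e+10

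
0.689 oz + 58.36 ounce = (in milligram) 1.674e+06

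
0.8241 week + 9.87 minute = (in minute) 8317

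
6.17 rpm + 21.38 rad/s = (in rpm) 210.3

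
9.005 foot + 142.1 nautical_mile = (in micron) 2.632e+11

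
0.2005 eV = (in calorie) 7.678e-21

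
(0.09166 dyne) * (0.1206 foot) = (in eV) 2.103e+11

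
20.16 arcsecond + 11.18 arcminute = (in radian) 0.00335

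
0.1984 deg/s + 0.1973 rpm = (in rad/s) 0.02412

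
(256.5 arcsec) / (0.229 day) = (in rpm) 6.002e-07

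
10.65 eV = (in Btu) 1.617e-21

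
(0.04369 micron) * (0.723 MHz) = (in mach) 9.277e-05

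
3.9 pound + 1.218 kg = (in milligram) 2.987e+06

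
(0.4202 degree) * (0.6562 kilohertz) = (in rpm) 45.96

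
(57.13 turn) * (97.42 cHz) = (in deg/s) 2.004e+04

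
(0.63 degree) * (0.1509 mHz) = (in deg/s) 9.507e-05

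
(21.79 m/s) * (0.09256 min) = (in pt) 3.43e+05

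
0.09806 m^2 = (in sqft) 1.056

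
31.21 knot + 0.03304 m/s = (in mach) 0.04725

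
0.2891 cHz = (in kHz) 2.891e-06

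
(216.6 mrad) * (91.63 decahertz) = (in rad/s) 198.5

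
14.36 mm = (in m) 0.01436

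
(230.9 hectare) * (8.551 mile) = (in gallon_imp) 6.99e+12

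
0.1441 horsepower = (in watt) 107.5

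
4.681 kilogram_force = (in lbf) 10.32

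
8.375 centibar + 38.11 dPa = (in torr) 62.85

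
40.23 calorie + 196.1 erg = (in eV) 1.051e+21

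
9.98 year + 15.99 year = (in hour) 2.275e+05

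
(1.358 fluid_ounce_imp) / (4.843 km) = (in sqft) 8.576e-08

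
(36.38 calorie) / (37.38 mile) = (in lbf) 0.0005688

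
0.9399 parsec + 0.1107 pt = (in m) 2.9e+16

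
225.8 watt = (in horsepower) 0.3028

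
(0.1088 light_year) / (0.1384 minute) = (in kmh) 4.462e+14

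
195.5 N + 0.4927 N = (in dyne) 1.96e+07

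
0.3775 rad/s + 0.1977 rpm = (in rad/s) 0.3982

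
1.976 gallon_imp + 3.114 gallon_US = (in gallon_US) 5.487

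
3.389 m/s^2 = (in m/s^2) 3.389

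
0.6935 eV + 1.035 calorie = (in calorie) 1.035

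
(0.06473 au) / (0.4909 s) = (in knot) 3.834e+10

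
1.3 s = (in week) 2.149e-06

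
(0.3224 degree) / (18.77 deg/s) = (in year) 5.447e-10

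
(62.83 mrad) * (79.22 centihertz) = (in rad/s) 0.04977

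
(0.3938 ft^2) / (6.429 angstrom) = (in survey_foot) 1.867e+08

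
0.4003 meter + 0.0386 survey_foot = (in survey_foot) 1.352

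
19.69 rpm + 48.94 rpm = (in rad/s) 7.187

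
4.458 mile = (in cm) 7.174e+05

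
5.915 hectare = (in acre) 14.62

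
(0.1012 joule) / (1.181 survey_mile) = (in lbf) 1.197e-05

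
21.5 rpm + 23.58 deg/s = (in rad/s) 2.663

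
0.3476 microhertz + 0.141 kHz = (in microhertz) 1.41e+08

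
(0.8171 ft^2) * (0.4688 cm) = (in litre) 0.3559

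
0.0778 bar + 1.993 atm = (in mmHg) 1573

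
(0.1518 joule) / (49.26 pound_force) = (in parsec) 2.245e-20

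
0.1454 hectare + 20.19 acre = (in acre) 20.55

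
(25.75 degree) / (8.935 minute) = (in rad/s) 0.0008383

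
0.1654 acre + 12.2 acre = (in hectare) 5.004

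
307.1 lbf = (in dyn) 1.366e+08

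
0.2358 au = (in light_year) 3.729e-06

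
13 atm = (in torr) 9880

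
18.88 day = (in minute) 2.719e+04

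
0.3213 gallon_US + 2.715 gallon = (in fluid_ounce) 388.6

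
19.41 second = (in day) 0.0002247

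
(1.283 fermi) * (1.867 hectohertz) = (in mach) 7.035e-16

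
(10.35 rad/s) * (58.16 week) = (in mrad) 3.641e+11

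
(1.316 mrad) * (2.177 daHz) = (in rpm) 0.2736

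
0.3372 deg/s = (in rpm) 0.0562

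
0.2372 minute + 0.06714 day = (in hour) 1.615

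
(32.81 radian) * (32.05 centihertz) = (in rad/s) 10.52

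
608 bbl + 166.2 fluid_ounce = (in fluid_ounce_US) 3.269e+06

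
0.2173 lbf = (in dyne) 9.666e+04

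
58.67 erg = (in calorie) 1.402e-06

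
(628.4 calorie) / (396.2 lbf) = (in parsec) 4.835e-17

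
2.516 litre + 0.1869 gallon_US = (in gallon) 0.8516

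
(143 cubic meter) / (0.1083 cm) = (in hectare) 13.2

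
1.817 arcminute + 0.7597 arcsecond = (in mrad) 0.5322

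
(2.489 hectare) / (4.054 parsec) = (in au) 1.33e-24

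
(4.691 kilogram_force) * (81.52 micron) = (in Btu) 3.554e-06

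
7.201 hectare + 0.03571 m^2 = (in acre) 17.79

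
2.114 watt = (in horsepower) 0.002835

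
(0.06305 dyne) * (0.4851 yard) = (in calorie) 6.684e-08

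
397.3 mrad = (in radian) 0.3973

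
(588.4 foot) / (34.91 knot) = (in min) 0.1664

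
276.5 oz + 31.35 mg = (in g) 7839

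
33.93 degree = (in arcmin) 2036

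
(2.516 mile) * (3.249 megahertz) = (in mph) 2.943e+10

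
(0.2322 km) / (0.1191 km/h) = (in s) 7019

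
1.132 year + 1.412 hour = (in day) 413.2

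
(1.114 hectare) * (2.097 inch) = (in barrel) 3732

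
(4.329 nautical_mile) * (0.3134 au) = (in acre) 9.288e+10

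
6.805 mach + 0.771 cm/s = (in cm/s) 2.317e+05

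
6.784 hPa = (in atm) 0.006695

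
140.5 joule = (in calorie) 33.58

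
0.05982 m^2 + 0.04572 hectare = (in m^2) 457.3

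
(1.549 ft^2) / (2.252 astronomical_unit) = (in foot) 1.401e-12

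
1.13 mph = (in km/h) 1.819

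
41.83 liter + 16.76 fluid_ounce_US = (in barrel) 0.2662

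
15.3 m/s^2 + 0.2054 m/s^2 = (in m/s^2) 15.51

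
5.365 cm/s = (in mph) 0.12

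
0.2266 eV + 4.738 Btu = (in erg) 4.999e+10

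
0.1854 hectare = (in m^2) 1854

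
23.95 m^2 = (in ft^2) 257.8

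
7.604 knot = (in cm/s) 391.2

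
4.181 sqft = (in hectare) 3.884e-05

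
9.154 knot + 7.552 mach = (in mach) 7.566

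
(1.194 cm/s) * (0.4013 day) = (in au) 2.767e-09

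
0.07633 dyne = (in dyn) 0.07633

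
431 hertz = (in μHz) 4.31e+08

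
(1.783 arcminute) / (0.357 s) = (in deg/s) 0.08324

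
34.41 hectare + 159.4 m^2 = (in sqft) 3.706e+06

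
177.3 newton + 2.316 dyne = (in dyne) 1.773e+07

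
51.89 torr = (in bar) 0.06918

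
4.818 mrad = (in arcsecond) 993.8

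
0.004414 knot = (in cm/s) 0.2271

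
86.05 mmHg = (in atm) 0.1132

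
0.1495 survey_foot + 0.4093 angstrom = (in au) 3.046e-13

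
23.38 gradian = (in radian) 0.3673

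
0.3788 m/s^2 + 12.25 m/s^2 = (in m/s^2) 12.63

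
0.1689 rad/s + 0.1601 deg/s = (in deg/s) 9.837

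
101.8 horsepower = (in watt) 7.591e+04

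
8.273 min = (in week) 0.0008207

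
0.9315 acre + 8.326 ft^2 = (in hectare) 0.377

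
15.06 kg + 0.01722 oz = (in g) 1.506e+04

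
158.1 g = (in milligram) 1.581e+05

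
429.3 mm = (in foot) 1.408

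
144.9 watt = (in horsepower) 0.1943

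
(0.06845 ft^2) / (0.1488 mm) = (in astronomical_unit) 2.857e-10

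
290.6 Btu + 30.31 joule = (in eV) 1.914e+24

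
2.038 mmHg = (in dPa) 2717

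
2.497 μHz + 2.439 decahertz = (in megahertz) 2.439e-05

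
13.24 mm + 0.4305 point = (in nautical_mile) 7.231e-06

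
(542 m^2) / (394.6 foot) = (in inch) 177.4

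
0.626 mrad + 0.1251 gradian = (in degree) 0.1485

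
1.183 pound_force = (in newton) 5.262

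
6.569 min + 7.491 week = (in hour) 1259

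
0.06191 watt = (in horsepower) 8.302e-05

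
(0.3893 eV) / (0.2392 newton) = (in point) 7.391e-16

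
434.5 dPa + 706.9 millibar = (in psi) 10.26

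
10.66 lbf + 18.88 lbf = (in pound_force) 29.54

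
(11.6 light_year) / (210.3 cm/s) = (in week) 8.628e+10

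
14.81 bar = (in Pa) 1.481e+06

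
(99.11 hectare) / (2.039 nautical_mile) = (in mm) 2.625e+05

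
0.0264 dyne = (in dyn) 0.0264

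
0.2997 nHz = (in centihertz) 2.997e-08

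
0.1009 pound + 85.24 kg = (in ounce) 3008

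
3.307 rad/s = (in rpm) 31.58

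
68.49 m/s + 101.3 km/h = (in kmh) 347.9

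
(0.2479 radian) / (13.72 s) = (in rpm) 0.1725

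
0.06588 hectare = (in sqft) 7091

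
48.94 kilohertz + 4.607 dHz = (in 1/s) 4.894e+04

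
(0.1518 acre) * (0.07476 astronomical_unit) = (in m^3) 6.87e+12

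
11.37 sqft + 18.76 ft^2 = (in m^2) 2.799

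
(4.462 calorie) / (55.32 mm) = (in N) 337.5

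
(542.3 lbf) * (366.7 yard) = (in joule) 8.089e+05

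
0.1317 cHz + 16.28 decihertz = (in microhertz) 1.629e+06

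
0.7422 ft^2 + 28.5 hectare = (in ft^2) 3.068e+06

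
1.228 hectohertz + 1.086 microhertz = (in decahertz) 12.28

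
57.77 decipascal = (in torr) 0.04333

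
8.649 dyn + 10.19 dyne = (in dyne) 18.84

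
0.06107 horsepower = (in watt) 45.54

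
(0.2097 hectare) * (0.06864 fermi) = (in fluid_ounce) 4.867e-09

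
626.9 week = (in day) 4388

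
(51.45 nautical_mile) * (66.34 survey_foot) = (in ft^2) 2.074e+07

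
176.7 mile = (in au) 1.901e-06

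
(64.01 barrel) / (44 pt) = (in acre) 0.162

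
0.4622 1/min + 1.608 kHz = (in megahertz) 0.001608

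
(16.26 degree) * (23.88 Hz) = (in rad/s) 6.777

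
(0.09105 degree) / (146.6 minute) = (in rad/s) 1.807e-07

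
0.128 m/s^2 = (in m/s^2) 0.128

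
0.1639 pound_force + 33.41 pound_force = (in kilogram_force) 15.23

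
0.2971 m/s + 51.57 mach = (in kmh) 6.322e+04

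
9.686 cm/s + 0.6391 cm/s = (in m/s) 0.1033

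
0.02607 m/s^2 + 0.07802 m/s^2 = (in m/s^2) 0.1041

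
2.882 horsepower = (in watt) 2149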